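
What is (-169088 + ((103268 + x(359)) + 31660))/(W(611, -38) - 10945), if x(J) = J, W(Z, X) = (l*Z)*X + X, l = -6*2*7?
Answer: -11267/646443 ≈ -0.017429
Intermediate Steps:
l = -84 (l = -12*7 = -84)
W(Z, X) = X - 84*X*Z (W(Z, X) = (-84*Z)*X + X = -84*X*Z + X = X - 84*X*Z)
(-169088 + ((103268 + x(359)) + 31660))/(W(611, -38) - 10945) = (-169088 + ((103268 + 359) + 31660))/(-38*(1 - 84*611) - 10945) = (-169088 + (103627 + 31660))/(-38*(1 - 51324) - 10945) = (-169088 + 135287)/(-38*(-51323) - 10945) = -33801/(1950274 - 10945) = -33801/1939329 = -33801*1/1939329 = -11267/646443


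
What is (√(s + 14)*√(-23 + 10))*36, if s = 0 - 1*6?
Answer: 72*I*√26 ≈ 367.13*I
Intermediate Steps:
s = -6 (s = 0 - 6 = -6)
(√(s + 14)*√(-23 + 10))*36 = (√(-6 + 14)*√(-23 + 10))*36 = (√8*√(-13))*36 = ((2*√2)*(I*√13))*36 = (2*I*√26)*36 = 72*I*√26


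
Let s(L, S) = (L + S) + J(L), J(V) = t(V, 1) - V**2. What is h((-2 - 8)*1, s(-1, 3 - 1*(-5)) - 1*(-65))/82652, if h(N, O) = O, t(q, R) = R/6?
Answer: 427/495912 ≈ 0.00086104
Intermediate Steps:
t(q, R) = R/6 (t(q, R) = R*(1/6) = R/6)
J(V) = 1/6 - V**2 (J(V) = (1/6)*1 - V**2 = 1/6 - V**2)
s(L, S) = 1/6 + L + S - L**2 (s(L, S) = (L + S) + (1/6 - L**2) = 1/6 + L + S - L**2)
h((-2 - 8)*1, s(-1, 3 - 1*(-5)) - 1*(-65))/82652 = ((1/6 - 1 + (3 - 1*(-5)) - 1*(-1)**2) - 1*(-65))/82652 = ((1/6 - 1 + (3 + 5) - 1*1) + 65)*(1/82652) = ((1/6 - 1 + 8 - 1) + 65)*(1/82652) = (37/6 + 65)*(1/82652) = (427/6)*(1/82652) = 427/495912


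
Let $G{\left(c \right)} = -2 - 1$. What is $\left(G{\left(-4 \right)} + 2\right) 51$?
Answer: $-51$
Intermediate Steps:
$G{\left(c \right)} = -3$
$\left(G{\left(-4 \right)} + 2\right) 51 = \left(-3 + 2\right) 51 = \left(-1\right) 51 = -51$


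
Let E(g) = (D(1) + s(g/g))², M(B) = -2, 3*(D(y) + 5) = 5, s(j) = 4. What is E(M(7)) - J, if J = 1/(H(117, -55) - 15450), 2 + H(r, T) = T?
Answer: 6893/15507 ≈ 0.44451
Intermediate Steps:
D(y) = -10/3 (D(y) = -5 + (⅓)*5 = -5 + 5/3 = -10/3)
H(r, T) = -2 + T
E(g) = 4/9 (E(g) = (-10/3 + 4)² = (⅔)² = 4/9)
J = -1/15507 (J = 1/((-2 - 55) - 15450) = 1/(-57 - 15450) = 1/(-15507) = -1/15507 ≈ -6.4487e-5)
E(M(7)) - J = 4/9 - 1*(-1/15507) = 4/9 + 1/15507 = 6893/15507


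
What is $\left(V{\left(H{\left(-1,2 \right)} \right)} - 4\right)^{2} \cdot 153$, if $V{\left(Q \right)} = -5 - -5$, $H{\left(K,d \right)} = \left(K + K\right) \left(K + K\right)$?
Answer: $2448$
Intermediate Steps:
$H{\left(K,d \right)} = 4 K^{2}$ ($H{\left(K,d \right)} = 2 K 2 K = 4 K^{2}$)
$V{\left(Q \right)} = 0$ ($V{\left(Q \right)} = -5 + 5 = 0$)
$\left(V{\left(H{\left(-1,2 \right)} \right)} - 4\right)^{2} \cdot 153 = \left(0 - 4\right)^{2} \cdot 153 = \left(-4\right)^{2} \cdot 153 = 16 \cdot 153 = 2448$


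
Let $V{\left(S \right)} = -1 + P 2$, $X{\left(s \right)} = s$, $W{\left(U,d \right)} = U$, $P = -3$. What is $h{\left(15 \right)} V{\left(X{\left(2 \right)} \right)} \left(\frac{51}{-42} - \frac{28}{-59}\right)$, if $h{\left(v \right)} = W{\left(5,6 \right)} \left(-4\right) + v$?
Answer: $- \frac{3055}{118} \approx -25.89$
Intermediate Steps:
$V{\left(S \right)} = -7$ ($V{\left(S \right)} = -1 - 6 = -7$)
$h{\left(v \right)} = -20 + v$ ($h{\left(v \right)} = 5 \left(-4\right) + v = -20 + v$)
$h{\left(15 \right)} V{\left(X{\left(2 \right)} \right)} \left(\frac{51}{-42} - \frac{28}{-59}\right) = \left(-20 + 15\right) \left(-7\right) \left(\frac{51}{-42} - \frac{28}{-59}\right) = \left(-5\right) \left(-7\right) \left(51 \left(- \frac{1}{42}\right) - - \frac{28}{59}\right) = 35 \left(- \frac{17}{14} + \frac{28}{59}\right) = 35 \left(- \frac{611}{826}\right) = - \frac{3055}{118}$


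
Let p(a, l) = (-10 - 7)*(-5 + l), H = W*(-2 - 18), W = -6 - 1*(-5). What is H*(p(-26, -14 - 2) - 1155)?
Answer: -15960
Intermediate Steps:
W = -1 (W = -6 + 5 = -1)
H = 20 (H = -(-2 - 18) = -1*(-20) = 20)
p(a, l) = 85 - 17*l (p(a, l) = -17*(-5 + l) = 85 - 17*l)
H*(p(-26, -14 - 2) - 1155) = 20*((85 - 17*(-14 - 2)) - 1155) = 20*((85 - 17*(-16)) - 1155) = 20*((85 + 272) - 1155) = 20*(357 - 1155) = 20*(-798) = -15960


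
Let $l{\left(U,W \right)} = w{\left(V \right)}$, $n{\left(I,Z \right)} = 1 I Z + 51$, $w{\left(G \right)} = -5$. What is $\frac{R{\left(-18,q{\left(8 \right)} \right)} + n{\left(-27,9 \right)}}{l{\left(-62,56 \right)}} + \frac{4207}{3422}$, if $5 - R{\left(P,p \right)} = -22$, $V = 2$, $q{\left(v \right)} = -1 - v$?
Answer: $\frac{117133}{3422} \approx 34.229$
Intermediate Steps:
$R{\left(P,p \right)} = 27$ ($R{\left(P,p \right)} = 5 - -22 = 5 + 22 = 27$)
$n{\left(I,Z \right)} = 51 + I Z$ ($n{\left(I,Z \right)} = I Z + 51 = 51 + I Z$)
$l{\left(U,W \right)} = -5$
$\frac{R{\left(-18,q{\left(8 \right)} \right)} + n{\left(-27,9 \right)}}{l{\left(-62,56 \right)}} + \frac{4207}{3422} = \frac{27 + \left(51 - 243\right)}{-5} + \frac{4207}{3422} = \left(27 + \left(51 - 243\right)\right) \left(- \frac{1}{5}\right) + 4207 \cdot \frac{1}{3422} = \left(27 - 192\right) \left(- \frac{1}{5}\right) + \frac{4207}{3422} = \left(-165\right) \left(- \frac{1}{5}\right) + \frac{4207}{3422} = 33 + \frac{4207}{3422} = \frac{117133}{3422}$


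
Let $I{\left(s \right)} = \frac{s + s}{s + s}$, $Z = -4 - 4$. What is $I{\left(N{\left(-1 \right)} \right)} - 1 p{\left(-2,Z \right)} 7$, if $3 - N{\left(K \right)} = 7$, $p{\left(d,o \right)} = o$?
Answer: $57$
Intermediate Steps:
$Z = -8$
$N{\left(K \right)} = -4$ ($N{\left(K \right)} = 3 - 7 = -4$)
$I{\left(s \right)} = 1$ ($I{\left(s \right)} = \frac{2 s}{2 s} = 2 s \frac{1}{2 s} = 1$)
$I{\left(N{\left(-1 \right)} \right)} - 1 p{\left(-2,Z \right)} 7 = 1 - 1 \left(-8\right) 7 = 1 - \left(-8\right) 7 = 1 - -56 = 1 + 56 = 57$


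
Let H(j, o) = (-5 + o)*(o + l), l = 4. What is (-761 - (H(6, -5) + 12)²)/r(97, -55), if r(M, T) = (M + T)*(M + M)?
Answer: -415/2716 ≈ -0.15280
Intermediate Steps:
H(j, o) = (-5 + o)*(4 + o) (H(j, o) = (-5 + o)*(o + 4) = (-5 + o)*(4 + o))
r(M, T) = 2*M*(M + T) (r(M, T) = (M + T)*(2*M) = 2*M*(M + T))
(-761 - (H(6, -5) + 12)²)/r(97, -55) = (-761 - ((-20 + (-5)² - 1*(-5)) + 12)²)/((2*97*(97 - 55))) = (-761 - ((-20 + 25 + 5) + 12)²)/((2*97*42)) = (-761 - (10 + 12)²)/8148 = (-761 - 1*22²)*(1/8148) = (-761 - 1*484)*(1/8148) = (-761 - 484)*(1/8148) = -1245*1/8148 = -415/2716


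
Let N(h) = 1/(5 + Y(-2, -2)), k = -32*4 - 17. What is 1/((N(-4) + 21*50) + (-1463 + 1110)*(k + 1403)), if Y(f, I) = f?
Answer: -3/1329071 ≈ -2.2572e-6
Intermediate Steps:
k = -145 (k = -128 - 17 = -145)
N(h) = ⅓ (N(h) = 1/(5 - 2) = 1/3 = ⅓)
1/((N(-4) + 21*50) + (-1463 + 1110)*(k + 1403)) = 1/((⅓ + 21*50) + (-1463 + 1110)*(-145 + 1403)) = 1/((⅓ + 1050) - 353*1258) = 1/(3151/3 - 444074) = 1/(-1329071/3) = -3/1329071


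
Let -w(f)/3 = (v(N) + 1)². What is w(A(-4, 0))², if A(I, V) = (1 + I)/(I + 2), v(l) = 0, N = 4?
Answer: 9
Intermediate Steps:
A(I, V) = (1 + I)/(2 + I)
w(f) = -3 (w(f) = -3*(0 + 1)² = -3*1² = -3*1 = -3)
w(A(-4, 0))² = (-3)² = 9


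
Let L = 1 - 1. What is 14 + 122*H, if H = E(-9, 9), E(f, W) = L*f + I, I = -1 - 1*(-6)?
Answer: 624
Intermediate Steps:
L = 0
I = 5 (I = -1 + 6 = 5)
E(f, W) = 5 (E(f, W) = 0*f + 5 = 0 + 5 = 5)
H = 5
14 + 122*H = 14 + 122*5 = 14 + 610 = 624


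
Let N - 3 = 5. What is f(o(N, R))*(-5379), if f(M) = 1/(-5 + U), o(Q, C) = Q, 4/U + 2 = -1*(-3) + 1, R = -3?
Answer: 1793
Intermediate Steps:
U = 2 (U = 4/(-2 + (-1*(-3) + 1)) = 4/(-2 + (3 + 1)) = 4/(-2 + 4) = 4/2 = 4*(1/2) = 2)
N = 8 (N = 3 + 5 = 8)
f(M) = -1/3 (f(M) = 1/(-5 + 2) = 1/(-3) = -1/3)
f(o(N, R))*(-5379) = -1/3*(-5379) = 1793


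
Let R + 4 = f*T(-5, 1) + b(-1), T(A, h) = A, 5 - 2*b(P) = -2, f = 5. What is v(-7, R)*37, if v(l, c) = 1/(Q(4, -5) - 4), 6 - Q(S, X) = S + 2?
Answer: -37/4 ≈ -9.2500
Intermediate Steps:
b(P) = 7/2 (b(P) = 5/2 - 1/2*(-2) = 5/2 + 1 = 7/2)
Q(S, X) = 4 - S (Q(S, X) = 6 - (S + 2) = 6 - (2 + S) = 6 + (-2 - S) = 4 - S)
R = -51/2 (R = -4 + (5*(-5) + 7/2) = -4 + (-25 + 7/2) = -4 - 43/2 = -51/2 ≈ -25.500)
v(l, c) = -1/4 (v(l, c) = 1/((4 - 1*4) - 4) = 1/((4 - 4) - 4) = 1/(0 - 4) = 1/(-4) = -1/4)
v(-7, R)*37 = -1/4*37 = -37/4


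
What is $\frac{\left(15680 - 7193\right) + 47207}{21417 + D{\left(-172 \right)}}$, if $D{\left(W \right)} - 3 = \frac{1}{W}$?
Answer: $\frac{9579368}{3684239} \approx 2.6001$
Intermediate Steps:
$D{\left(W \right)} = 3 + \frac{1}{W}$
$\frac{\left(15680 - 7193\right) + 47207}{21417 + D{\left(-172 \right)}} = \frac{\left(15680 - 7193\right) + 47207}{21417 + \left(3 + \frac{1}{-172}\right)} = \frac{\left(15680 - 7193\right) + 47207}{21417 + \left(3 - \frac{1}{172}\right)} = \frac{8487 + 47207}{21417 + \frac{515}{172}} = \frac{55694}{\frac{3684239}{172}} = 55694 \cdot \frac{172}{3684239} = \frac{9579368}{3684239}$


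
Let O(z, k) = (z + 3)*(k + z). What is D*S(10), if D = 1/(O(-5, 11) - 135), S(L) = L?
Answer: -10/147 ≈ -0.068027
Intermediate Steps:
O(z, k) = (3 + z)*(k + z)
D = -1/147 (D = 1/(((-5)² + 3*11 + 3*(-5) + 11*(-5)) - 135) = 1/((25 + 33 - 15 - 55) - 135) = 1/(-12 - 135) = 1/(-147) = -1/147 ≈ -0.0068027)
D*S(10) = -1/147*10 = -10/147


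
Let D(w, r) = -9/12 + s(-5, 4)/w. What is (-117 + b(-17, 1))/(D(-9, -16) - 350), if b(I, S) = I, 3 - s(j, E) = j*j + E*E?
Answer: 4824/12475 ≈ 0.38669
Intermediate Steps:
s(j, E) = 3 - E² - j² (s(j, E) = 3 - (j*j + E*E) = 3 - (j² + E²) = 3 - (E² + j²) = 3 + (-E² - j²) = 3 - E² - j²)
D(w, r) = -¾ - 38/w (D(w, r) = -9/12 + (3 - 1*4² - 1*(-5)²)/w = -9*1/12 + (3 - 1*16 - 1*25)/w = -¾ + (3 - 16 - 25)/w = -¾ - 38/w)
(-117 + b(-17, 1))/(D(-9, -16) - 350) = (-117 - 17)/((-¾ - 38/(-9)) - 350) = -134/((-¾ - 38*(-⅑)) - 350) = -134/((-¾ + 38/9) - 350) = -134/(125/36 - 350) = -134/(-12475/36) = -134*(-36/12475) = 4824/12475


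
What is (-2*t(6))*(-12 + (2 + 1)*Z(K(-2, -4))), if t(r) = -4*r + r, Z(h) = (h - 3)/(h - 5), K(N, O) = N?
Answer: -2484/7 ≈ -354.86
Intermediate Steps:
Z(h) = (-3 + h)/(-5 + h)
t(r) = -3*r
(-2*t(6))*(-12 + (2 + 1)*Z(K(-2, -4))) = (-(-6)*6)*(-12 + (2 + 1)*((-3 - 2)/(-5 - 2))) = (-2*(-18))*(-12 + 3*(-5/(-7))) = 36*(-12 + 3*(-⅐*(-5))) = 36*(-12 + 3*(5/7)) = 36*(-12 + 15/7) = 36*(-69/7) = -2484/7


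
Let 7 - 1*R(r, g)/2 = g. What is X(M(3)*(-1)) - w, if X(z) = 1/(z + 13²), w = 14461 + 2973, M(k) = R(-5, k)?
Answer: -2806873/161 ≈ -17434.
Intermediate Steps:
R(r, g) = 14 - 2*g
M(k) = 14 - 2*k
w = 17434
X(z) = 1/(169 + z) (X(z) = 1/(z + 169) = 1/(169 + z))
X(M(3)*(-1)) - w = 1/(169 + (14 - 2*3)*(-1)) - 1*17434 = 1/(169 + (14 - 6)*(-1)) - 17434 = 1/(169 + 8*(-1)) - 17434 = 1/(169 - 8) - 17434 = 1/161 - 17434 = -2806873/161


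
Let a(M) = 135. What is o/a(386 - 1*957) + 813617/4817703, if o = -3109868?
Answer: -4994103518303/216796635 ≈ -23036.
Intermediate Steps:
o/a(386 - 1*957) + 813617/4817703 = -3109868/135 + 813617/4817703 = -4994103518303/216796635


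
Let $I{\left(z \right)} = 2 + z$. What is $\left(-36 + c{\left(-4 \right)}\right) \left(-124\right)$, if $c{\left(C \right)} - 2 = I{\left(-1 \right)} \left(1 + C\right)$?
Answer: $4588$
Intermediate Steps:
$c{\left(C \right)} = 3 + C$ ($c{\left(C \right)} = 2 + \left(2 - 1\right) \left(1 + C\right) = 2 + 1 \left(1 + C\right) = 2 + \left(1 + C\right) = 3 + C$)
$\left(-36 + c{\left(-4 \right)}\right) \left(-124\right) = \left(-36 + \left(3 - 4\right)\right) \left(-124\right) = \left(-36 - 1\right) \left(-124\right) = \left(-37\right) \left(-124\right) = 4588$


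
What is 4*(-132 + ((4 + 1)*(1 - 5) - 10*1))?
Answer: -648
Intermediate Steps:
4*(-132 + ((4 + 1)*(1 - 5) - 10*1)) = 4*(-132 + (5*(-4) - 10)) = 4*(-132 + (-20 - 10)) = 4*(-132 - 30) = 4*(-162) = -648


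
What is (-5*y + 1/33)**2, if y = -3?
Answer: 246016/1089 ≈ 225.91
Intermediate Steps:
(-5*y + 1/33)**2 = (-5*(-3) + 1/33)**2 = (15 + 1/33)**2 = (496/33)**2 = 246016/1089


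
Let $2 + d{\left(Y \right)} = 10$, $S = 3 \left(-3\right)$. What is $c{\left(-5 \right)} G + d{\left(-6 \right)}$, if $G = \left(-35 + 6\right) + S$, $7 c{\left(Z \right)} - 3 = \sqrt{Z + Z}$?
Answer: $- \frac{58}{7} - \frac{38 i \sqrt{10}}{7} \approx -8.2857 - 17.167 i$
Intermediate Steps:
$S = -9$
$c{\left(Z \right)} = \frac{3}{7} + \frac{\sqrt{2} \sqrt{Z}}{7}$ ($c{\left(Z \right)} = \frac{3}{7} + \frac{\sqrt{Z + Z}}{7} = \frac{3}{7} + \frac{\sqrt{2 Z}}{7} = \frac{3}{7} + \frac{\sqrt{2} \sqrt{Z}}{7}$)
$d{\left(Y \right)} = 8$ ($d{\left(Y \right)} = -2 + 10 = 8$)
$G = -38$ ($G = \left(-35 + 6\right) - 9 = -29 - 9 = -38$)
$c{\left(-5 \right)} G + d{\left(-6 \right)} = \left(\frac{3}{7} + \frac{\sqrt{2} \sqrt{-5}}{7}\right) \left(-38\right) + 8 = \left(\frac{3}{7} + \frac{\sqrt{2} i \sqrt{5}}{7}\right) \left(-38\right) + 8 = \left(\frac{3}{7} + \frac{i \sqrt{10}}{7}\right) \left(-38\right) + 8 = \left(- \frac{114}{7} - \frac{38 i \sqrt{10}}{7}\right) + 8 = - \frac{58}{7} - \frac{38 i \sqrt{10}}{7}$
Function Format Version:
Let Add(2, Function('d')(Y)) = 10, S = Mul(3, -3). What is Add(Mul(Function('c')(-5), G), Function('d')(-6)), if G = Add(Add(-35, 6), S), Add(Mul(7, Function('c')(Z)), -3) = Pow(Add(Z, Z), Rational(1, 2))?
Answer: Add(Rational(-58, 7), Mul(Rational(-38, 7), I, Pow(10, Rational(1, 2)))) ≈ Add(-8.2857, Mul(-17.167, I))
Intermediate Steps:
S = -9
Function('c')(Z) = Add(Rational(3, 7), Mul(Rational(1, 7), Pow(2, Rational(1, 2)), Pow(Z, Rational(1, 2)))) (Function('c')(Z) = Add(Rational(3, 7), Mul(Rational(1, 7), Pow(Add(Z, Z), Rational(1, 2)))) = Add(Rational(3, 7), Mul(Rational(1, 7), Pow(Mul(2, Z), Rational(1, 2)))) = Add(Rational(3, 7), Mul(Rational(1, 7), Mul(Pow(2, Rational(1, 2)), Pow(Z, Rational(1, 2))))) = Add(Rational(3, 7), Mul(Rational(1, 7), Pow(2, Rational(1, 2)), Pow(Z, Rational(1, 2)))))
Function('d')(Y) = 8 (Function('d')(Y) = Add(-2, 10) = 8)
G = -38 (G = Add(Add(-35, 6), -9) = Add(-29, -9) = -38)
Add(Mul(Function('c')(-5), G), Function('d')(-6)) = Add(Mul(Add(Rational(3, 7), Mul(Rational(1, 7), Pow(2, Rational(1, 2)), Pow(-5, Rational(1, 2)))), -38), 8) = Add(Mul(Add(Rational(3, 7), Mul(Rational(1, 7), Pow(2, Rational(1, 2)), Mul(I, Pow(5, Rational(1, 2))))), -38), 8) = Add(Mul(Add(Rational(3, 7), Mul(Rational(1, 7), I, Pow(10, Rational(1, 2)))), -38), 8) = Add(Add(Rational(-114, 7), Mul(Rational(-38, 7), I, Pow(10, Rational(1, 2)))), 8) = Add(Rational(-58, 7), Mul(Rational(-38, 7), I, Pow(10, Rational(1, 2))))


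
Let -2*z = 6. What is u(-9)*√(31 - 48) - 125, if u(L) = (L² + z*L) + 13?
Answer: -125 + 121*I*√17 ≈ -125.0 + 498.9*I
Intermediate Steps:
z = -3 (z = -½*6 = -3)
u(L) = 13 + L² - 3*L (u(L) = (L² - 3*L) + 13 = 13 + L² - 3*L)
u(-9)*√(31 - 48) - 125 = (13 + (-9)² - 3*(-9))*√(31 - 48) - 125 = (13 + 81 + 27)*√(-17) - 125 = 121*(I*√17) - 125 = 121*I*√17 - 125 = -125 + 121*I*√17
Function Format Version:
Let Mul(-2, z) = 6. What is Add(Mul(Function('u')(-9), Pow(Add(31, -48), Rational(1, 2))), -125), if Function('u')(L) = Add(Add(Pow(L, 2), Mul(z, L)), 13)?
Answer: Add(-125, Mul(121, I, Pow(17, Rational(1, 2)))) ≈ Add(-125.00, Mul(498.90, I))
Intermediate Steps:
z = -3 (z = Mul(Rational(-1, 2), 6) = -3)
Function('u')(L) = Add(13, Pow(L, 2), Mul(-3, L)) (Function('u')(L) = Add(Add(Pow(L, 2), Mul(-3, L)), 13) = Add(13, Pow(L, 2), Mul(-3, L)))
Add(Mul(Function('u')(-9), Pow(Add(31, -48), Rational(1, 2))), -125) = Add(Mul(Add(13, Pow(-9, 2), Mul(-3, -9)), Pow(Add(31, -48), Rational(1, 2))), -125) = Add(Mul(Add(13, 81, 27), Pow(-17, Rational(1, 2))), -125) = Add(Mul(121, Mul(I, Pow(17, Rational(1, 2)))), -125) = Add(Mul(121, I, Pow(17, Rational(1, 2))), -125) = Add(-125, Mul(121, I, Pow(17, Rational(1, 2))))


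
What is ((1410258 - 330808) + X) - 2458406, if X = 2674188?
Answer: 1295232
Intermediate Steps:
((1410258 - 330808) + X) - 2458406 = ((1410258 - 330808) + 2674188) - 2458406 = (1079450 + 2674188) - 2458406 = 3753638 - 2458406 = 1295232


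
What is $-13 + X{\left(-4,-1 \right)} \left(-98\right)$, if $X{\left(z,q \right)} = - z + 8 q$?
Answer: $379$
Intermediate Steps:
$-13 + X{\left(-4,-1 \right)} \left(-98\right) = -13 + \left(\left(-1\right) \left(-4\right) + 8 \left(-1\right)\right) \left(-98\right) = -13 + \left(4 - 8\right) \left(-98\right) = -13 - -392 = -13 + 392 = 379$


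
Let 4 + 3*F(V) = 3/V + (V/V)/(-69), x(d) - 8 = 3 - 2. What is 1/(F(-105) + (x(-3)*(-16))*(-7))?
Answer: 7245/7293196 ≈ 0.00099339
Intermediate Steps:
x(d) = 9 (x(d) = 8 + (3 - 2) = 8 + 1 = 9)
F(V) = -277/207 + 1/V (F(V) = -4/3 + (3/V + (V/V)/(-69))/3 = -4/3 + (3/V + 1*(-1/69))/3 = -4/3 + (3/V - 1/69)/3 = -4/3 + (-1/69 + 3/V)/3 = -4/3 + (-1/207 + 1/V) = -277/207 + 1/V)
1/(F(-105) + (x(-3)*(-16))*(-7)) = 1/((-277/207 + 1/(-105)) + (9*(-16))*(-7)) = 1/((-277/207 - 1/105) - 144*(-7)) = 1/(-9764/7245 + 1008) = 1/(7293196/7245) = 7245/7293196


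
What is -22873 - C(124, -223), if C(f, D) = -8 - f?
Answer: -22741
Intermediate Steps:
-22873 - C(124, -223) = -22873 - (-8 - 1*124) = -22873 - (-8 - 124) = -22873 - 1*(-132) = -22873 + 132 = -22741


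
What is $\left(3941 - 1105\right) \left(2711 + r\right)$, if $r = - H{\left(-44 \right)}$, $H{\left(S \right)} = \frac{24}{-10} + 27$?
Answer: $\frac{38093152}{5} \approx 7.6186 \cdot 10^{6}$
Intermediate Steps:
$H{\left(S \right)} = \frac{123}{5}$ ($H{\left(S \right)} = 24 \left(- \frac{1}{10}\right) + 27 = - \frac{12}{5} + 27 = \frac{123}{5}$)
$r = - \frac{123}{5}$ ($r = \left(-1\right) \frac{123}{5} = - \frac{123}{5} \approx -24.6$)
$\left(3941 - 1105\right) \left(2711 + r\right) = \left(3941 - 1105\right) \left(2711 - \frac{123}{5}\right) = 2836 \cdot \frac{13432}{5} = \frac{38093152}{5}$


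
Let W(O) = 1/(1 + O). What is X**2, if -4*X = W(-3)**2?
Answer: 1/256 ≈ 0.0039063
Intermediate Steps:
X = -1/16 (X = -1/(4*(1 - 3)**2) = -(1/(-2))**2/4 = -(-1/2)**2/4 = -1/4*1/4 = -1/16 ≈ -0.062500)
X**2 = (-1/16)**2 = 1/256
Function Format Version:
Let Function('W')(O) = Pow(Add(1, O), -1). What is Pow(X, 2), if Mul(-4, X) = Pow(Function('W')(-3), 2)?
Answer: Rational(1, 256) ≈ 0.0039063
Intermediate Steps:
X = Rational(-1, 16) (X = Mul(Rational(-1, 4), Pow(Pow(Add(1, -3), -1), 2)) = Mul(Rational(-1, 4), Pow(Pow(-2, -1), 2)) = Mul(Rational(-1, 4), Pow(Rational(-1, 2), 2)) = Mul(Rational(-1, 4), Rational(1, 4)) = Rational(-1, 16) ≈ -0.062500)
Pow(X, 2) = Pow(Rational(-1, 16), 2) = Rational(1, 256)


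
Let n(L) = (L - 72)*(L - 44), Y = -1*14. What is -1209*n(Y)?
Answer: -6030492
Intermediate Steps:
Y = -14
n(L) = (-72 + L)*(-44 + L)
-1209*n(Y) = -1209*(3168 + (-14)² - 116*(-14)) = -1209*(3168 + 196 + 1624) = -1209*4988 = -6030492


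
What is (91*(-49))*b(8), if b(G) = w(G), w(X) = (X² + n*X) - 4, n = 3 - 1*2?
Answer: -303212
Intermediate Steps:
n = 1 (n = 3 - 2 = 1)
w(X) = -4 + X + X² (w(X) = (X² + 1*X) - 4 = (X² + X) - 4 = (X + X²) - 4 = -4 + X + X²)
b(G) = -4 + G + G²
(91*(-49))*b(8) = (91*(-49))*(-4 + 8 + 8²) = -4459*(-4 + 8 + 64) = -4459*68 = -303212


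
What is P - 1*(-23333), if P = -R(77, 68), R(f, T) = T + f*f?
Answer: 17336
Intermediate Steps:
R(f, T) = T + f**2
P = -5997 (P = -(68 + 77**2) = -(68 + 5929) = -1*5997 = -5997)
P - 1*(-23333) = -5997 - 1*(-23333) = -5997 + 23333 = 17336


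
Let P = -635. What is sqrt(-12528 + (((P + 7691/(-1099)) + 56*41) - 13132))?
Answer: 16*I*sqrt(113259643)/1099 ≈ 154.94*I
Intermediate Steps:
sqrt(-12528 + (((P + 7691/(-1099)) + 56*41) - 13132)) = sqrt(-12528 + (((-635 + 7691/(-1099)) + 56*41) - 13132)) = sqrt(-12528 + (((-635 + 7691*(-1/1099)) + 2296) - 13132)) = sqrt(-12528 + (((-635 - 7691/1099) + 2296) - 13132)) = sqrt(-12528 + ((-705556/1099 + 2296) - 13132)) = sqrt(-12528 + (1817748/1099 - 13132)) = sqrt(-12528 - 12614320/1099) = sqrt(-26382592/1099) = 16*I*sqrt(113259643)/1099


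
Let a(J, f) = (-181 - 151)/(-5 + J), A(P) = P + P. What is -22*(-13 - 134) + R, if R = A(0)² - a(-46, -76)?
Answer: 164602/51 ≈ 3227.5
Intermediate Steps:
A(P) = 2*P
a(J, f) = -332/(-5 + J)
R = -332/51 (R = (2*0)² - (-332)/(-5 - 46) = 0² - (-332)/(-51) = 0 - (-332)*(-1)/51 = 0 - 1*332/51 = 0 - 332/51 = -332/51 ≈ -6.5098)
-22*(-13 - 134) + R = -22*(-13 - 134) - 332/51 = -22*(-147) - 332/51 = 3234 - 332/51 = 164602/51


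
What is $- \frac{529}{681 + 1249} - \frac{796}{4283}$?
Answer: $- \frac{3801987}{8266190} \approx -0.45994$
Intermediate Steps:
$- \frac{529}{681 + 1249} - \frac{796}{4283} = - \frac{529}{1930} - \frac{796}{4283} = - \frac{3801987}{8266190}$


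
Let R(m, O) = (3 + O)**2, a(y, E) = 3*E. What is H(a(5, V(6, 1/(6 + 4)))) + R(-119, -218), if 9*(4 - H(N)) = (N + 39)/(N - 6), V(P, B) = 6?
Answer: 1664225/36 ≈ 46229.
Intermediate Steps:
H(N) = 4 - (39 + N)/(9*(-6 + N)) (H(N) = 4 - (N + 39)/(9*(N - 6)) = 4 - (39 + N)/(9*(-6 + N)))
H(a(5, V(6, 1/(6 + 4)))) + R(-119, -218) = 5*(-51 + 7*(3*6))/(9*(-6 + 3*6)) + (3 - 218)**2 = 5*(-51 + 7*18)/(9*(-6 + 18)) + (-215)**2 = (5/9)*(-51 + 126)/12 + 46225 = (5/9)*(1/12)*75 + 46225 = 125/36 + 46225 = 1664225/36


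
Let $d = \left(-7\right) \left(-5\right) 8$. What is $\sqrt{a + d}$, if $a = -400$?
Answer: $2 i \sqrt{30} \approx 10.954 i$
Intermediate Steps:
$d = 280$ ($d = 35 \cdot 8 = 280$)
$\sqrt{a + d} = \sqrt{-400 + 280} = \sqrt{-120} = 2 i \sqrt{30}$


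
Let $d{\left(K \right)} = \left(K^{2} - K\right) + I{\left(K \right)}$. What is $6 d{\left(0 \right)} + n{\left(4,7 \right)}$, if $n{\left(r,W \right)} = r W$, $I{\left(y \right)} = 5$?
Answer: $58$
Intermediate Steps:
$n{\left(r,W \right)} = W r$
$d{\left(K \right)} = 5 + K^{2} - K$ ($d{\left(K \right)} = \left(K^{2} - K\right) + 5 = 5 + K^{2} - K$)
$6 d{\left(0 \right)} + n{\left(4,7 \right)} = 6 \left(5 + 0^{2} - 0\right) + 7 \cdot 4 = 6 \left(5 + 0 + 0\right) + 28 = 6 \cdot 5 + 28 = 30 + 28 = 58$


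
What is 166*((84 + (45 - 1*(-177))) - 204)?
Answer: 16932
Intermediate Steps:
166*((84 + (45 - 1*(-177))) - 204) = 166*((84 + (45 + 177)) - 204) = 166*((84 + 222) - 204) = 166*(306 - 204) = 166*102 = 16932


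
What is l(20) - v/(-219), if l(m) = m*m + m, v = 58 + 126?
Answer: 92164/219 ≈ 420.84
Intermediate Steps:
v = 184
l(m) = m + m² (l(m) = m² + m = m + m²)
l(20) - v/(-219) = 20*(1 + 20) - 184/(-219) = 20*21 - 184*(-1)/219 = 420 - 1*(-184/219) = 420 + 184/219 = 92164/219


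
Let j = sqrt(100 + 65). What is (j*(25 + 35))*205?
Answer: 12300*sqrt(165) ≈ 1.5800e+5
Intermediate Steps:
j = sqrt(165) ≈ 12.845
(j*(25 + 35))*205 = (sqrt(165)*(25 + 35))*205 = (sqrt(165)*60)*205 = (60*sqrt(165))*205 = 12300*sqrt(165)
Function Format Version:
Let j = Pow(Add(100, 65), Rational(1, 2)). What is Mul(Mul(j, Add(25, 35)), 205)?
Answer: Mul(12300, Pow(165, Rational(1, 2))) ≈ 1.5800e+5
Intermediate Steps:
j = Pow(165, Rational(1, 2)) ≈ 12.845
Mul(Mul(j, Add(25, 35)), 205) = Mul(Mul(Pow(165, Rational(1, 2)), Add(25, 35)), 205) = Mul(Mul(Pow(165, Rational(1, 2)), 60), 205) = Mul(Mul(60, Pow(165, Rational(1, 2))), 205) = Mul(12300, Pow(165, Rational(1, 2)))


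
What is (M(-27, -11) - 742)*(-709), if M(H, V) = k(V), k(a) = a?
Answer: 533877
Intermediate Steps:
M(H, V) = V
(M(-27, -11) - 742)*(-709) = (-11 - 742)*(-709) = -753*(-709) = 533877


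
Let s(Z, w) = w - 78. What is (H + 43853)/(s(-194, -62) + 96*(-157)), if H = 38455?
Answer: -20577/3803 ≈ -5.4107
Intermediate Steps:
s(Z, w) = -78 + w
(H + 43853)/(s(-194, -62) + 96*(-157)) = (38455 + 43853)/((-78 - 62) + 96*(-157)) = 82308/(-140 - 15072) = 82308/(-15212) = 82308*(-1/15212) = -20577/3803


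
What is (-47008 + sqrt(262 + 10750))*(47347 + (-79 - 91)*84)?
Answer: -1554413536 + 66134*sqrt(2753) ≈ -1.5509e+9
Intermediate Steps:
(-47008 + sqrt(262 + 10750))*(47347 + (-79 - 91)*84) = (-47008 + sqrt(11012))*(47347 - 170*84) = (-47008 + 2*sqrt(2753))*(47347 - 14280) = (-47008 + 2*sqrt(2753))*33067 = -1554413536 + 66134*sqrt(2753)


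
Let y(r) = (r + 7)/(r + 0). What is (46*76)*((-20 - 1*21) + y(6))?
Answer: -407284/3 ≈ -1.3576e+5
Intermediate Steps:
y(r) = (7 + r)/r
(46*76)*((-20 - 1*21) + y(6)) = (46*76)*((-20 - 1*21) + (7 + 6)/6) = 3496*((-20 - 21) + (⅙)*13) = 3496*(-41 + 13/6) = 3496*(-233/6) = -407284/3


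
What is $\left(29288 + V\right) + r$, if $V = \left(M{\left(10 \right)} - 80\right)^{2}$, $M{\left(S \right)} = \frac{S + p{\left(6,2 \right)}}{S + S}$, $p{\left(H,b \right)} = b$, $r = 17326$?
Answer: $\frac{1322959}{25} \approx 52918.0$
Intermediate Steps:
$M{\left(S \right)} = \frac{2 + S}{2 S}$ ($M{\left(S \right)} = \frac{S + 2}{S + S} = \frac{2 + S}{2 S}$)
$V = \frac{157609}{25}$ ($V = \left(\frac{2 + 10}{2 \cdot 10} - 80\right)^{2} = \left(\frac{1}{2} \cdot \frac{1}{10} \cdot 12 - 80\right)^{2} = \left(\frac{3}{5} - 80\right)^{2} = \left(- \frac{397}{5}\right)^{2} = \frac{157609}{25} \approx 6304.4$)
$\left(29288 + V\right) + r = \left(29288 + \frac{157609}{25}\right) + 17326 = \frac{889809}{25} + 17326 = \frac{1322959}{25}$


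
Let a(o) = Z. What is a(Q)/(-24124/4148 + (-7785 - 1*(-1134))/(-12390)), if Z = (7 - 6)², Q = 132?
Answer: -4282810/22609001 ≈ -0.18943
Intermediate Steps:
Z = 1 (Z = 1² = 1)
a(o) = 1
a(Q)/(-24124/4148 + (-7785 - 1*(-1134))/(-12390)) = 1/(-24124/4148 + (-7785 - 1*(-1134))/(-12390)) = 1/(-24124*1/4148 + (-7785 + 1134)*(-1/12390)) = 1/(-6031/1037 - 6651*(-1/12390)) = 1/(-6031/1037 + 2217/4130) = 1/(-22609001/4282810) = 1*(-4282810/22609001) = -4282810/22609001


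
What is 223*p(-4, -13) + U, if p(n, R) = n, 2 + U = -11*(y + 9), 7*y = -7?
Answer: -982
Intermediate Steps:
y = -1 (y = (⅐)*(-7) = -1)
U = -90 (U = -2 - 11*(-1 + 9) = -2 - 11*8 = -2 - 88 = -90)
223*p(-4, -13) + U = 223*(-4) - 90 = -892 - 90 = -982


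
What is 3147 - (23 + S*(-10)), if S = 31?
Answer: 3434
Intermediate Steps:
3147 - (23 + S*(-10)) = 3147 - (23 + 31*(-10)) = 3147 - (23 - 310) = 3147 - 1*(-287) = 3147 + 287 = 3434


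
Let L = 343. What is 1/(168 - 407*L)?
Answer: -1/139433 ≈ -7.1719e-6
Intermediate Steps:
1/(168 - 407*L) = 1/(168 - 407*343) = 1/(168 - 139601) = 1/(-139433) = -1/139433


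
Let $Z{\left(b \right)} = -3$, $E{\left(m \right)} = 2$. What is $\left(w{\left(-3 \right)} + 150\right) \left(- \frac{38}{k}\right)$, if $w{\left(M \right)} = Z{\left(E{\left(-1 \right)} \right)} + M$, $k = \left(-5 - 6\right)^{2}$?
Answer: $- \frac{5472}{121} \approx -45.223$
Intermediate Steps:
$k = 121$ ($k = \left(-11\right)^{2} = 121$)
$w{\left(M \right)} = -3 + M$
$\left(w{\left(-3 \right)} + 150\right) \left(- \frac{38}{k}\right) = \left(\left(-3 - 3\right) + 150\right) \left(- \frac{38}{121}\right) = \left(-6 + 150\right) \left(\left(-38\right) \frac{1}{121}\right) = 144 \left(- \frac{38}{121}\right) = - \frac{5472}{121}$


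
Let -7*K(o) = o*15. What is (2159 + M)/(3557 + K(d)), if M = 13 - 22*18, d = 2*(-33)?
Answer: 12432/25889 ≈ 0.48020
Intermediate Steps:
d = -66
M = -383 (M = 13 - 396 = -383)
K(o) = -15*o/7 (K(o) = -o*15/7 = -15*o/7)
(2159 + M)/(3557 + K(d)) = (2159 - 383)/(3557 - 15/7*(-66)) = 1776/(3557 + 990/7) = 1776/(25889/7) = 1776*(7/25889) = 12432/25889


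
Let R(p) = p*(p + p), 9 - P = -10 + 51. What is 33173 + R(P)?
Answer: 35221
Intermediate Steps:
P = -32 (P = 9 - (-10 + 51) = 9 - 1*41 = 9 - 41 = -32)
R(p) = 2*p**2 (R(p) = p*(2*p) = 2*p**2)
33173 + R(P) = 33173 + 2*(-32)**2 = 33173 + 2*1024 = 33173 + 2048 = 35221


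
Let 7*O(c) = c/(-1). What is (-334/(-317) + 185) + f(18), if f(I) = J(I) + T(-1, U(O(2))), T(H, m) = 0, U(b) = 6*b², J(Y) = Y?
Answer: 64685/317 ≈ 204.05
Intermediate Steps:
O(c) = -c/7 (O(c) = (c/(-1))/7 = (c*(-1))/7 = (-c)/7 = -c/7)
f(I) = I (f(I) = I + 0 = I)
(-334/(-317) + 185) + f(18) = (-334/(-317) + 185) + 18 = (-334*(-1/317) + 185) + 18 = (334/317 + 185) + 18 = 58979/317 + 18 = 64685/317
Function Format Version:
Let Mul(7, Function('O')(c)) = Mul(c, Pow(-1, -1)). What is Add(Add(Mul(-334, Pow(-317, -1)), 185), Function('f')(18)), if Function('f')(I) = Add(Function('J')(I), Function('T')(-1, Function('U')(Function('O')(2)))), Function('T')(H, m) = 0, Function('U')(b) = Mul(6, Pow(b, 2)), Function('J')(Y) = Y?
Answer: Rational(64685, 317) ≈ 204.05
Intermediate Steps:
Function('O')(c) = Mul(Rational(-1, 7), c) (Function('O')(c) = Mul(Rational(1, 7), Mul(c, Pow(-1, -1))) = Mul(Rational(1, 7), Mul(c, -1)) = Mul(Rational(1, 7), Mul(-1, c)) = Mul(Rational(-1, 7), c))
Function('f')(I) = I (Function('f')(I) = Add(I, 0) = I)
Add(Add(Mul(-334, Pow(-317, -1)), 185), Function('f')(18)) = Add(Add(Mul(-334, Pow(-317, -1)), 185), 18) = Add(Add(Mul(-334, Rational(-1, 317)), 185), 18) = Add(Add(Rational(334, 317), 185), 18) = Add(Rational(58979, 317), 18) = Rational(64685, 317)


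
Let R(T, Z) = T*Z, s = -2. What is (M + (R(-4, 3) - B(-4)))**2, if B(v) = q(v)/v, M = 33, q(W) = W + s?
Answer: 1521/4 ≈ 380.25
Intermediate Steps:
q(W) = -2 + W (q(W) = W - 2 = -2 + W)
B(v) = (-2 + v)/v
(M + (R(-4, 3) - B(-4)))**2 = (33 + (-4*3 - (-2 - 4)/(-4)))**2 = (33 + (-12 - (-1)*(-6)/4))**2 = (33 + (-12 - 1*3/2))**2 = (33 + (-12 - 3/2))**2 = (33 - 27/2)**2 = (39/2)**2 = 1521/4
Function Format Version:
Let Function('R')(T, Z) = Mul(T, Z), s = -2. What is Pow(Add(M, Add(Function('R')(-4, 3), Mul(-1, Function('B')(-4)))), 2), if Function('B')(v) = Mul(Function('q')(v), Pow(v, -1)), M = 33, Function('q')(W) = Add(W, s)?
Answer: Rational(1521, 4) ≈ 380.25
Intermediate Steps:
Function('q')(W) = Add(-2, W) (Function('q')(W) = Add(W, -2) = Add(-2, W))
Function('B')(v) = Mul(Pow(v, -1), Add(-2, v)) (Function('B')(v) = Mul(Add(-2, v), Pow(v, -1)) = Mul(Pow(v, -1), Add(-2, v)))
Pow(Add(M, Add(Function('R')(-4, 3), Mul(-1, Function('B')(-4)))), 2) = Pow(Add(33, Add(Mul(-4, 3), Mul(-1, Mul(Pow(-4, -1), Add(-2, -4))))), 2) = Pow(Add(33, Add(-12, Mul(-1, Mul(Rational(-1, 4), -6)))), 2) = Pow(Add(33, Add(-12, Mul(-1, Rational(3, 2)))), 2) = Pow(Add(33, Add(-12, Rational(-3, 2))), 2) = Pow(Add(33, Rational(-27, 2)), 2) = Pow(Rational(39, 2), 2) = Rational(1521, 4)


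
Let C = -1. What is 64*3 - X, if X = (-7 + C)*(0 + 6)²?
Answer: 480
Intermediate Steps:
X = -288 (X = (-7 - 1)*(0 + 6)² = -8*6² = -8*36 = -288)
64*3 - X = 64*3 - 1*(-288) = 192 + 288 = 480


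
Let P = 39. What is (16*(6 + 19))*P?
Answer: 15600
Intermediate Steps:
(16*(6 + 19))*P = (16*(6 + 19))*39 = (16*25)*39 = 400*39 = 15600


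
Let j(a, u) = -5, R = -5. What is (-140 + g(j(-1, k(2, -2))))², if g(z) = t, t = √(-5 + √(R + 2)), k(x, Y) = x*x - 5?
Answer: (140 - √(-5 + I*√3))² ≈ 19488.0 - 633.43*I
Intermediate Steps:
k(x, Y) = -5 + x² (k(x, Y) = x² - 5 = -5 + x²)
t = √(-5 + I*√3) (t = √(-5 + √(-5 + 2)) = √(-5 + √(-3)) = √(-5 + I*√3) ≈ 0.38177 + 2.2684*I)
g(z) = √(-5 + I*√3)
(-140 + g(j(-1, k(2, -2))))² = (-140 + √(-5 + I*√3))²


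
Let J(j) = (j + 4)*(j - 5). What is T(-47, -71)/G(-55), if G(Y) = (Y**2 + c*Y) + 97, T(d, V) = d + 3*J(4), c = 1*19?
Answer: -71/2077 ≈ -0.034184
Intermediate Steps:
c = 19
J(j) = (-5 + j)*(4 + j) (J(j) = (4 + j)*(-5 + j) = (-5 + j)*(4 + j))
T(d, V) = -24 + d (T(d, V) = d + 3*(-20 + 4**2 - 1*4) = d + 3*(-20 + 16 - 4) = d + 3*(-8) = d - 24 = -24 + d)
G(Y) = 97 + Y**2 + 19*Y (G(Y) = (Y**2 + 19*Y) + 97 = 97 + Y**2 + 19*Y)
T(-47, -71)/G(-55) = (-24 - 47)/(97 + (-55)**2 + 19*(-55)) = -71/(97 + 3025 - 1045) = -71/2077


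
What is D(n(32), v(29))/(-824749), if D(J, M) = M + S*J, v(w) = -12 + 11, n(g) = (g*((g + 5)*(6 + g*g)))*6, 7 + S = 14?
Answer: -51219839/824749 ≈ -62.104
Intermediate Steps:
S = 7 (S = -7 + 14 = 7)
n(g) = 6*g*(5 + g)*(6 + g**2) (n(g) = (g*((5 + g)*(6 + g**2)))*6 = (g*(5 + g)*(6 + g**2))*6 = 6*g*(5 + g)*(6 + g**2))
v(w) = -1
D(J, M) = M + 7*J
D(n(32), v(29))/(-824749) = (-1 + 7*(6*32*(30 + 32**3 + 5*32**2 + 6*32)))/(-824749) = (-1 + 7*(6*32*(30 + 32768 + 5*1024 + 192)))*(-1/824749) = (-1 + 7*(6*32*(30 + 32768 + 5120 + 192)))*(-1/824749) = (-1 + 7*(6*32*38110))*(-1/824749) = (-1 + 7*7317120)*(-1/824749) = (-1 + 51219840)*(-1/824749) = 51219839*(-1/824749) = -51219839/824749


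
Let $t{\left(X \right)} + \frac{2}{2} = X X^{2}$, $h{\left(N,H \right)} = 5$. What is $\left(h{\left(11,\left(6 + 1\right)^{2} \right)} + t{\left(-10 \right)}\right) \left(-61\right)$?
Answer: $60756$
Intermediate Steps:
$t{\left(X \right)} = -1 + X^{3}$ ($t{\left(X \right)} = -1 + X X^{2} = -1 + X^{3}$)
$\left(h{\left(11,\left(6 + 1\right)^{2} \right)} + t{\left(-10 \right)}\right) \left(-61\right) = \left(5 + \left(-1 + \left(-10\right)^{3}\right)\right) \left(-61\right) = \left(5 - 1001\right) \left(-61\right) = \left(-996\right) \left(-61\right) = 60756$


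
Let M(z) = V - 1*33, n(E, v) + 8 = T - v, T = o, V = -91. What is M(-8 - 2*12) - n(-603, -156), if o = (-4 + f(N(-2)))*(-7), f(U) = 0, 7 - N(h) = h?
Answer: -300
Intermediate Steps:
N(h) = 7 - h
o = 28 (o = (-4 + 0)*(-7) = -4*(-7) = 28)
T = 28
n(E, v) = 20 - v (n(E, v) = -8 + (28 - v) = 20 - v)
M(z) = -124 (M(z) = -91 - 1*33 = -91 - 33 = -124)
M(-8 - 2*12) - n(-603, -156) = -124 - (20 - 1*(-156)) = -124 - (20 + 156) = -124 - 1*176 = -124 - 176 = -300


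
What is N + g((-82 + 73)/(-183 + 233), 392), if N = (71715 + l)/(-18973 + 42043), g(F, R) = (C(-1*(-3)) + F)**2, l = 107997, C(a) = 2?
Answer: 21344089/1922500 ≈ 11.102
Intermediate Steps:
g(F, R) = (2 + F)**2
N = 29952/3845 (N = (71715 + 107997)/(-18973 + 42043) = 179712/23070 = 179712*(1/23070) = 29952/3845 ≈ 7.7899)
N + g((-82 + 73)/(-183 + 233), 392) = 29952/3845 + (2 + (-82 + 73)/(-183 + 233))**2 = 29952/3845 + (2 - 9/50)**2 = 29952/3845 + (91/50)**2 = 29952/3845 + 8281/2500 = 21344089/1922500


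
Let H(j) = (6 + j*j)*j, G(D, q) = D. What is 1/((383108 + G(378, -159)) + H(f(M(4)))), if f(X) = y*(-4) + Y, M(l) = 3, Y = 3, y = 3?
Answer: 1/382703 ≈ 2.6130e-6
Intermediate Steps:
f(X) = -9 (f(X) = 3*(-4) + 3 = -12 + 3 = -9)
H(j) = j*(6 + j²) (H(j) = (6 + j²)*j = j*(6 + j²))
1/((383108 + G(378, -159)) + H(f(M(4)))) = 1/((383108 + 378) - 9*(6 + (-9)²)) = 1/(383486 - 9*(6 + 81)) = 1/(383486 - 9*87) = 1/(383486 - 783) = 1/382703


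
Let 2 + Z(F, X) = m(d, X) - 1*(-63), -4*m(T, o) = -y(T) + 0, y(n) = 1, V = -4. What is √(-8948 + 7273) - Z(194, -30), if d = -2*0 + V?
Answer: -245/4 + 5*I*√67 ≈ -61.25 + 40.927*I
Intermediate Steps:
d = -4 (d = -2*0 - 4 = 0 - 4 = -4)
m(T, o) = ¼ (m(T, o) = -(-1*1 + 0)/4 = -(-1 + 0)/4 = -¼*(-1) = ¼)
Z(F, X) = 245/4 (Z(F, X) = -2 + (¼ - 1*(-63)) = -2 + (¼ + 63) = -2 + 253/4 = 245/4)
√(-8948 + 7273) - Z(194, -30) = √(-8948 + 7273) - 1*245/4 = √(-1675) - 245/4 = 5*I*√67 - 245/4 = -245/4 + 5*I*√67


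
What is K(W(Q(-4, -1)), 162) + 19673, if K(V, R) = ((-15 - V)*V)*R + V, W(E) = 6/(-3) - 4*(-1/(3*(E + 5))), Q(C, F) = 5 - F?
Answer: 8590301/363 ≈ 23665.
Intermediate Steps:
W(E) = -2 - 4/(-15 - 3*E) (W(E) = 6*(-⅓) - 4*(-1/(3*(5 + E))) = -2 - 4/(-15 - 3*E))
K(V, R) = V + R*V*(-15 - V) (K(V, R) = (V*(-15 - V))*R + V = R*V*(-15 - V) + V = V + R*V*(-15 - V))
K(W(Q(-4, -1)), 162) + 19673 = (2*(-13 - 3*(5 - 1*(-1)))/(3*(5 + (5 - 1*(-1)))))*(1 - 15*162 - 1*162*2*(-13 - 3*(5 - 1*(-1)))/(3*(5 + (5 - 1*(-1))))) + 19673 = (2*(-13 - 3*(5 + 1))/(3*(5 + (5 + 1))))*(1 - 2430 - 1*162*2*(-13 - 3*(5 + 1))/(3*(5 + (5 + 1)))) + 19673 = (2*(-13 - 3*6)/(3*(5 + 6)))*(1 - 2430 - 1*162*2*(-13 - 3*6)/(3*(5 + 6))) + 19673 = ((⅔)*(-13 - 18)/11)*(1 - 2430 - 1*162*(⅔)*(-13 - 18)/11) + 19673 = ((⅔)*(1/11)*(-31))*(1 - 2430 - 1*162*(⅔)*(1/11)*(-31)) + 19673 = -62*(1 - 2430 - 1*162*(-62/33))/33 + 19673 = -62*(1 - 2430 + 3348/11)/33 + 19673 = -62/33*(-23371/11) + 19673 = 1449002/363 + 19673 = 8590301/363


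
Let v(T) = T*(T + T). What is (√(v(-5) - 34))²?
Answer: 16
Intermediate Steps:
v(T) = 2*T² (v(T) = T*(2*T) = 2*T²)
(√(v(-5) - 34))² = (√(2*(-5)² - 34))² = (√(2*25 - 34))² = (√(50 - 34))² = (√16)² = 4² = 16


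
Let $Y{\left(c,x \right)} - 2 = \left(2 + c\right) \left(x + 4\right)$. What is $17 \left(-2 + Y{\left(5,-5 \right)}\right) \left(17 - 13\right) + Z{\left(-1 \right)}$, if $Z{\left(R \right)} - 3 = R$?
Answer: $-474$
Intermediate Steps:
$Z{\left(R \right)} = 3 + R$
$Y{\left(c,x \right)} = 2 + \left(2 + c\right) \left(4 + x\right)$ ($Y{\left(c,x \right)} = 2 + \left(2 + c\right) \left(x + 4\right) = 2 + \left(2 + c\right) \left(4 + x\right)$)
$17 \left(-2 + Y{\left(5,-5 \right)}\right) \left(17 - 13\right) + Z{\left(-1 \right)} = 17 \left(-2 + \left(10 + 2 \left(-5\right) + 4 \cdot 5 + 5 \left(-5\right)\right)\right) \left(17 - 13\right) + \left(3 - 1\right) = 17 \left(-2 + \left(10 - 10 + 20 - 25\right)\right) 4 + 2 = 17 \left(-2 - 5\right) 4 + 2 = 17 \left(\left(-7\right) 4\right) + 2 = 17 \left(-28\right) + 2 = -476 + 2 = -474$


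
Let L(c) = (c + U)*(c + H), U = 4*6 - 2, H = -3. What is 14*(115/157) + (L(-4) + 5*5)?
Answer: -14247/157 ≈ -90.745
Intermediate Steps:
U = 22 (U = 24 - 2 = 22)
L(c) = (-3 + c)*(22 + c) (L(c) = (c + 22)*(c - 3) = (22 + c)*(-3 + c) = (-3 + c)*(22 + c))
14*(115/157) + (L(-4) + 5*5) = 14*(115/157) + ((-66 + (-4)² + 19*(-4)) + 5*5) = 14*(115*(1/157)) + ((-66 + 16 - 76) + 25) = 14*(115/157) + (-126 + 25) = 1610/157 - 101 = -14247/157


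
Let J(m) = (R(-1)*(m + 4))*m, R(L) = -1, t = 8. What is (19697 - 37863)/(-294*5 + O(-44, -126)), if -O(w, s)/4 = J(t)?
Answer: 9083/543 ≈ 16.727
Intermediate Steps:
J(m) = m*(-4 - m) (J(m) = (-(m + 4))*m = (-(4 + m))*m = (-4 - m)*m = m*(-4 - m))
O(w, s) = 384 (O(w, s) = -(-4)*8*(4 + 8) = -(-4)*8*12 = -4*(-96) = 384)
(19697 - 37863)/(-294*5 + O(-44, -126)) = (19697 - 37863)/(-294*5 + 384) = -18166/(-1470 + 384) = -18166/(-1086) = -18166*(-1/1086) = 9083/543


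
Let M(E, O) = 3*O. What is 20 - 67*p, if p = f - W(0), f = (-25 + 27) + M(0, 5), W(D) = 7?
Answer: -650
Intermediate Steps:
f = 17 (f = (-25 + 27) + 3*5 = 2 + 15 = 17)
p = 10 (p = 17 - 1*7 = 17 - 7 = 10)
20 - 67*p = 20 - 67*10 = 20 - 670 = -650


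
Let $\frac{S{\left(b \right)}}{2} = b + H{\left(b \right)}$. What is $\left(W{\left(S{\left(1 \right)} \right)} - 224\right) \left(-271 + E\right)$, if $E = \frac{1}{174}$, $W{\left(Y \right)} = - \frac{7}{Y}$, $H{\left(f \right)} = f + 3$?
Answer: $\frac{35317597}{580} \approx 60892.0$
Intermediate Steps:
$H{\left(f \right)} = 3 + f$
$S{\left(b \right)} = 6 + 4 b$ ($S{\left(b \right)} = 2 \left(b + \left(3 + b\right)\right) = 2 \left(3 + 2 b\right) = 6 + 4 b$)
$E = \frac{1}{174} \approx 0.0057471$
$\left(W{\left(S{\left(1 \right)} \right)} - 224\right) \left(-271 + E\right) = \left(- \frac{7}{6 + 4 \cdot 1} - 224\right) \left(-271 + \frac{1}{174}\right) = \left(- \frac{7}{6 + 4} - 224\right) \left(- \frac{47153}{174}\right) = \left(- \frac{7}{10} - 224\right) \left(- \frac{47153}{174}\right) = \left(- \frac{2247}{10}\right) \left(- \frac{47153}{174}\right) = \frac{35317597}{580}$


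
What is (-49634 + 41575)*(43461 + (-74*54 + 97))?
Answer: -318830158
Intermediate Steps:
(-49634 + 41575)*(43461 + (-74*54 + 97)) = -8059*(43461 + (-3996 + 97)) = -8059*(43461 - 3899) = -8059*39562 = -318830158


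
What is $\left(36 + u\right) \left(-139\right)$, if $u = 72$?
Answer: $-15012$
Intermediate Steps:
$\left(36 + u\right) \left(-139\right) = \left(36 + 72\right) \left(-139\right) = 108 \left(-139\right) = -15012$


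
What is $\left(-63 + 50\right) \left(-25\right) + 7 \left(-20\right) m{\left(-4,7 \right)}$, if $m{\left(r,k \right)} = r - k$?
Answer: $1865$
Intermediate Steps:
$\left(-63 + 50\right) \left(-25\right) + 7 \left(-20\right) m{\left(-4,7 \right)} = \left(-63 + 50\right) \left(-25\right) + 7 \left(-20\right) \left(-4 - 7\right) = \left(-13\right) \left(-25\right) - 140 \left(-4 - 7\right) = 325 - -1540 = 325 + 1540 = 1865$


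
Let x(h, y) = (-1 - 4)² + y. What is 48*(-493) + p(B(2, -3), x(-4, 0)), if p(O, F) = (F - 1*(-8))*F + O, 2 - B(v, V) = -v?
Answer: -22835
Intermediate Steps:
x(h, y) = 25 + y (x(h, y) = (-5)² + y = 25 + y)
B(v, V) = 2 + v (B(v, V) = 2 - (-1)*v = 2 + v)
p(O, F) = O + F*(8 + F) (p(O, F) = (F + 8)*F + O = (8 + F)*F + O = F*(8 + F) + O = O + F*(8 + F))
48*(-493) + p(B(2, -3), x(-4, 0)) = 48*(-493) + ((2 + 2) + (25 + 0)² + 8*(25 + 0)) = -23664 + (4 + 25² + 8*25) = -23664 + (4 + 625 + 200) = -23664 + 829 = -22835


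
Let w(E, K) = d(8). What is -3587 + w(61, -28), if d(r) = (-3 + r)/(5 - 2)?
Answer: -10756/3 ≈ -3585.3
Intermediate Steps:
d(r) = -1 + r/3 (d(r) = (-3 + r)/3 = (-3 + r)*(⅓) = -1 + r/3)
w(E, K) = 5/3 (w(E, K) = -1 + (⅓)*8 = -1 + 8/3 = 5/3)
-3587 + w(61, -28) = -3587 + 5/3 = -10756/3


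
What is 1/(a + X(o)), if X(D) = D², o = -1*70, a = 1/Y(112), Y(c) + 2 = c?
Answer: 110/539001 ≈ 0.00020408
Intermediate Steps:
Y(c) = -2 + c
a = 1/110 (a = 1/(-2 + 112) = 1/110 ≈ 0.0090909)
o = -70
1/(a + X(o)) = 1/(1/110 + (-70)²) = 1/(1/110 + 4900) = 1/(539001/110) = 110/539001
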